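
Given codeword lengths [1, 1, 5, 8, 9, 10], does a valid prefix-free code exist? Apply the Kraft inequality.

Kraft inequality: Σ 2^(-l_i) ≤ 1 for prefix-free code
Calculating: 2^(-1) + 2^(-1) + 2^(-5) + 2^(-8) + 2^(-9) + 2^(-10)
= 0.5 + 0.5 + 0.03125 + 0.00390625 + 0.001953125 + 0.0009765625
= 1.0381
Since 1.0381 > 1, prefix-free code does not exist


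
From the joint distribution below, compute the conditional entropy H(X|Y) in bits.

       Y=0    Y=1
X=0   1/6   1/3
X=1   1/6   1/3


H(X|Y) = Σ_y p(y) H(X|Y=y)
  p(Y=0) = 1/3, H(X|Y=0) = 1.0000
  p(Y=1) = 2/3, H(X|Y=1) = 1.0000
H(X|Y) = 0.3333×1.0000 + 0.6667×1.0000 = 1.0000 bits


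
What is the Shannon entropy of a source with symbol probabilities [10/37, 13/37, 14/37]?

H(X) = -Σ p(x) log₂ p(x)
  -10/37 × log₂(10/37) = 0.5101
  -13/37 × log₂(13/37) = 0.5302
  -14/37 × log₂(14/37) = 0.5305
H(X) = 1.5709 bits


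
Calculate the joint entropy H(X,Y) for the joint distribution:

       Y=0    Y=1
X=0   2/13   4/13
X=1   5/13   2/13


H(X,Y) = -Σ p(x,y) log₂ p(x,y)
  p(0,0)=2/13: -0.1538 × log₂(0.1538) = 0.4155
  p(0,1)=4/13: -0.3077 × log₂(0.3077) = 0.5232
  p(1,0)=5/13: -0.3846 × log₂(0.3846) = 0.5302
  p(1,1)=2/13: -0.1538 × log₂(0.1538) = 0.4155
H(X,Y) = 1.8843 bits


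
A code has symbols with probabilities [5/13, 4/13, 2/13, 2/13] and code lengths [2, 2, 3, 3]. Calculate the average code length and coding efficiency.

Average length L = Σ p_i × l_i = 2.3077 bits
Entropy H = 1.8843 bits
Efficiency η = H/L × 100% = 81.65%


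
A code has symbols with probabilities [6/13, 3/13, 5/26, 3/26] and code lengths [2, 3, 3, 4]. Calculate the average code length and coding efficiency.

Average length L = Σ p_i × l_i = 2.6538 bits
Entropy H = 1.8199 bits
Efficiency η = H/L × 100% = 68.58%


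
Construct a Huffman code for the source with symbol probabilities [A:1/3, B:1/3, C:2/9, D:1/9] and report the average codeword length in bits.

Huffman tree construction:
Combine smallest probabilities repeatedly
Resulting codes:
  A: 10 (length 2)
  B: 11 (length 2)
  C: 01 (length 2)
  D: 00 (length 2)
Average length = Σ p(s) × length(s) = 2.0000 bits


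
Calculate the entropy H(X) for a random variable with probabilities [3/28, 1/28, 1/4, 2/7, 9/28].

H(X) = -Σ p(x) log₂ p(x)
  -3/28 × log₂(3/28) = 0.3453
  -1/28 × log₂(1/28) = 0.1717
  -1/4 × log₂(1/4) = 0.5000
  -2/7 × log₂(2/7) = 0.5164
  -9/28 × log₂(9/28) = 0.5263
H(X) = 2.0597 bits


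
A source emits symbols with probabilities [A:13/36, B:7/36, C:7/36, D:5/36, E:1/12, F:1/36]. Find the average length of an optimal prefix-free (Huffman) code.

Huffman tree construction:
Combine smallest probabilities repeatedly
Resulting codes:
  A: 11 (length 2)
  B: 00 (length 2)
  C: 01 (length 2)
  D: 101 (length 3)
  E: 1001 (length 4)
  F: 1000 (length 4)
Average length = Σ p(s) × length(s) = 2.3611 bits


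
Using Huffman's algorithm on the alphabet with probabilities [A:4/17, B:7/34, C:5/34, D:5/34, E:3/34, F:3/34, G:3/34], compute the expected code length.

Huffman tree construction:
Combine smallest probabilities repeatedly
Resulting codes:
  A: 01 (length 2)
  B: 00 (length 2)
  C: 101 (length 3)
  D: 110 (length 3)
  E: 1110 (length 4)
  F: 1111 (length 4)
  G: 100 (length 3)
Average length = Σ p(s) × length(s) = 2.7353 bits


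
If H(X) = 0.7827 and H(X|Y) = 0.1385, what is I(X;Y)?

I(X;Y) = H(X) - H(X|Y)
I(X;Y) = 0.7827 - 0.1385 = 0.6442 bits


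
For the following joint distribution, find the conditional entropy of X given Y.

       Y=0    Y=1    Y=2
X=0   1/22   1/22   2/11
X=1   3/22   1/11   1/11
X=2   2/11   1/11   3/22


H(X|Y) = Σ_y p(y) H(X|Y=y)
  p(Y=0) = 4/11, H(X|Y=0) = 1.4056
  p(Y=1) = 5/22, H(X|Y=1) = 1.5219
  p(Y=2) = 9/22, H(X|Y=2) = 1.5305
H(X|Y) = 0.3636×1.4056 + 0.2273×1.5219 + 0.4091×1.5305 = 1.4831 bits


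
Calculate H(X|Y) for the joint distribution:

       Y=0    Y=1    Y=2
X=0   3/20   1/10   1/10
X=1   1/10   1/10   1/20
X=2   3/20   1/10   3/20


H(X|Y) = Σ_y p(y) H(X|Y=y)
  p(Y=0) = 2/5, H(X|Y=0) = 1.5613
  p(Y=1) = 3/10, H(X|Y=1) = 1.5850
  p(Y=2) = 3/10, H(X|Y=2) = 1.4591
H(X|Y) = 0.4000×1.5613 + 0.3000×1.5850 + 0.3000×1.4591 = 1.5377 bits


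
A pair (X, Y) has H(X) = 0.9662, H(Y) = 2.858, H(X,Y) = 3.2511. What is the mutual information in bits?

I(X;Y) = H(X) + H(Y) - H(X,Y)
I(X;Y) = 0.9662 + 2.858 - 3.2511 = 0.5731 bits


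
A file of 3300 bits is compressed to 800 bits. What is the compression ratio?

Compression ratio = Original / Compressed
= 3300 / 800 = 4.12:1


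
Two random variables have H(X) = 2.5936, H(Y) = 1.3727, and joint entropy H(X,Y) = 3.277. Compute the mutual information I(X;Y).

I(X;Y) = H(X) + H(Y) - H(X,Y)
I(X;Y) = 2.5936 + 1.3727 - 3.277 = 0.6893 bits


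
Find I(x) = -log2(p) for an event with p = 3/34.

Information content I(x) = -log₂(p(x))
I = -log₂(3/34) = -log₂(0.0882)
I = 3.5025 bits


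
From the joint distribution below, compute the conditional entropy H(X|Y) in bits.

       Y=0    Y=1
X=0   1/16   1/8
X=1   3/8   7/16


H(X|Y) = Σ_y p(y) H(X|Y=y)
  p(Y=0) = 7/16, H(X|Y=0) = 0.5917
  p(Y=1) = 9/16, H(X|Y=1) = 0.7642
H(X|Y) = 0.4375×0.5917 + 0.5625×0.7642 = 0.6887 bits


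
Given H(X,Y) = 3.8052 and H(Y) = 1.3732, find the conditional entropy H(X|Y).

Chain rule: H(X,Y) = H(X|Y) + H(Y)
H(X|Y) = H(X,Y) - H(Y) = 3.8052 - 1.3732 = 2.432 bits


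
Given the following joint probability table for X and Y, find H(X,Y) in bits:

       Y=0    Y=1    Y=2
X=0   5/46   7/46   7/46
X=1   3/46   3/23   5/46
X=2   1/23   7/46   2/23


H(X,Y) = -Σ p(x,y) log₂ p(x,y)
  p(0,0)=5/46: -0.1087 × log₂(0.1087) = 0.3480
  p(0,1)=7/46: -0.1522 × log₂(0.1522) = 0.4133
  p(0,2)=7/46: -0.1522 × log₂(0.1522) = 0.4133
  p(1,0)=3/46: -0.0652 × log₂(0.0652) = 0.2569
  p(1,1)=3/23: -0.1304 × log₂(0.1304) = 0.3833
  p(1,2)=5/46: -0.1087 × log₂(0.1087) = 0.3480
  p(2,0)=1/23: -0.0435 × log₂(0.0435) = 0.1967
  p(2,1)=7/46: -0.1522 × log₂(0.1522) = 0.4133
  p(2,2)=2/23: -0.0870 × log₂(0.0870) = 0.3064
H(X,Y) = 3.0792 bits


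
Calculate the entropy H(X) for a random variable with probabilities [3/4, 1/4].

H(X) = -Σ p(x) log₂ p(x)
  -3/4 × log₂(3/4) = 0.3113
  -1/4 × log₂(1/4) = 0.5000
H(X) = 0.8113 bits


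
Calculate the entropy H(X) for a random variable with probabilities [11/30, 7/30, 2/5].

H(X) = -Σ p(x) log₂ p(x)
  -11/30 × log₂(11/30) = 0.5307
  -7/30 × log₂(7/30) = 0.4899
  -2/5 × log₂(2/5) = 0.5288
H(X) = 1.5494 bits


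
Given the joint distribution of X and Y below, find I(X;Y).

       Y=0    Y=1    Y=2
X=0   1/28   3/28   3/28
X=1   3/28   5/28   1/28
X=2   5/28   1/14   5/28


H(X) = 1.5502, H(Y) = 1.5831, H(X,Y) = 2.9826
I(X;Y) = H(X) + H(Y) - H(X,Y) = 0.1508 bits


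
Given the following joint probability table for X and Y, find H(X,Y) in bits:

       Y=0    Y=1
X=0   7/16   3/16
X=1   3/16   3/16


H(X,Y) = -Σ p(x,y) log₂ p(x,y)
  p(0,0)=7/16: -0.4375 × log₂(0.4375) = 0.5218
  p(0,1)=3/16: -0.1875 × log₂(0.1875) = 0.4528
  p(1,0)=3/16: -0.1875 × log₂(0.1875) = 0.4528
  p(1,1)=3/16: -0.1875 × log₂(0.1875) = 0.4528
H(X,Y) = 1.8802 bits


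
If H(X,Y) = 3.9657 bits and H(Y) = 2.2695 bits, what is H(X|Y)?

Chain rule: H(X,Y) = H(X|Y) + H(Y)
H(X|Y) = H(X,Y) - H(Y) = 3.9657 - 2.2695 = 1.6962 bits


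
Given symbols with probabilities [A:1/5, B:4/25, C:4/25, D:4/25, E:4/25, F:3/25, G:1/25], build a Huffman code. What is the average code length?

Huffman tree construction:
Combine smallest probabilities repeatedly
Resulting codes:
  A: 01 (length 2)
  B: 100 (length 3)
  C: 101 (length 3)
  D: 110 (length 3)
  E: 111 (length 3)
  F: 001 (length 3)
  G: 000 (length 3)
Average length = Σ p(s) × length(s) = 2.8000 bits


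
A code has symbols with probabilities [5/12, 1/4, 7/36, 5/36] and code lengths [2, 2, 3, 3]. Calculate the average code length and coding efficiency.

Average length L = Σ p_i × l_i = 2.3333 bits
Entropy H = 1.8812 bits
Efficiency η = H/L × 100% = 80.62%


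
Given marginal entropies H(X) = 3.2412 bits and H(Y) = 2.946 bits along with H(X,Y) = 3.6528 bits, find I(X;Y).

I(X;Y) = H(X) + H(Y) - H(X,Y)
I(X;Y) = 3.2412 + 2.946 - 3.6528 = 2.5344 bits


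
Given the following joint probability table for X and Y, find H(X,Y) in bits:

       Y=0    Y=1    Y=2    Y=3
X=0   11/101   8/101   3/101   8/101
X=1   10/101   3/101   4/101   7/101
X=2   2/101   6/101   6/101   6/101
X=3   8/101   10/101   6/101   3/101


H(X,Y) = -Σ p(x,y) log₂ p(x,y)
  p(0,0)=11/101: -0.1089 × log₂(0.1089) = 0.3484
  p(0,1)=8/101: -0.0792 × log₂(0.0792) = 0.2898
  p(0,2)=3/101: -0.0297 × log₂(0.0297) = 0.1507
  p(0,3)=8/101: -0.0792 × log₂(0.0792) = 0.2898
  p(1,0)=10/101: -0.0990 × log₂(0.0990) = 0.3303
  p(1,1)=3/101: -0.0297 × log₂(0.0297) = 0.1507
  p(1,2)=4/101: -0.0396 × log₂(0.0396) = 0.1845
  p(1,3)=7/101: -0.0693 × log₂(0.0693) = 0.2669
  p(2,0)=2/101: -0.0198 × log₂(0.0198) = 0.1120
  p(2,1)=6/101: -0.0594 × log₂(0.0594) = 0.2420
  p(2,2)=6/101: -0.0594 × log₂(0.0594) = 0.2420
  p(2,3)=6/101: -0.0594 × log₂(0.0594) = 0.2420
  p(3,0)=8/101: -0.0792 × log₂(0.0792) = 0.2898
  p(3,1)=10/101: -0.0990 × log₂(0.0990) = 0.3303
  p(3,2)=6/101: -0.0594 × log₂(0.0594) = 0.2420
  p(3,3)=3/101: -0.0297 × log₂(0.0297) = 0.1507
H(X,Y) = 3.8617 bits


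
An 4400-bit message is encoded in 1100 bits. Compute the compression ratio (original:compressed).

Compression ratio = Original / Compressed
= 4400 / 1100 = 4.00:1


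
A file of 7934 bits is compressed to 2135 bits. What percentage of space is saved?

Space savings = (1 - Compressed/Original) × 100%
= (1 - 2135/7934) × 100%
= 73.09%


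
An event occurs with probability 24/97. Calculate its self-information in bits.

Information content I(x) = -log₂(p(x))
I = -log₂(24/97) = -log₂(0.2474)
I = 2.0150 bits


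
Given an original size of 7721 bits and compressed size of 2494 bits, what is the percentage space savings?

Space savings = (1 - Compressed/Original) × 100%
= (1 - 2494/7721) × 100%
= 67.70%


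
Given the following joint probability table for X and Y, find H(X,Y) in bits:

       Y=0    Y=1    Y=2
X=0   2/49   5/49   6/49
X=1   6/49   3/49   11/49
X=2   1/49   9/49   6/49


H(X,Y) = -Σ p(x,y) log₂ p(x,y)
  p(0,0)=2/49: -0.0408 × log₂(0.0408) = 0.1884
  p(0,1)=5/49: -0.1020 × log₂(0.1020) = 0.3360
  p(0,2)=6/49: -0.1224 × log₂(0.1224) = 0.3710
  p(1,0)=6/49: -0.1224 × log₂(0.1224) = 0.3710
  p(1,1)=3/49: -0.0612 × log₂(0.0612) = 0.2467
  p(1,2)=11/49: -0.2245 × log₂(0.2245) = 0.4838
  p(2,0)=1/49: -0.0204 × log₂(0.0204) = 0.1146
  p(2,1)=9/49: -0.1837 × log₂(0.1837) = 0.4490
  p(2,2)=6/49: -0.1224 × log₂(0.1224) = 0.3710
H(X,Y) = 2.9315 bits


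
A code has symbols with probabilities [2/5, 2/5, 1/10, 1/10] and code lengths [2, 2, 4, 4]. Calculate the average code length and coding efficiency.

Average length L = Σ p_i × l_i = 2.4000 bits
Entropy H = 1.7219 bits
Efficiency η = H/L × 100% = 71.75%


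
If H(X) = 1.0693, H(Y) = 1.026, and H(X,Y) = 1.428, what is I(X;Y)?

I(X;Y) = H(X) + H(Y) - H(X,Y)
I(X;Y) = 1.0693 + 1.026 - 1.428 = 0.6673 bits


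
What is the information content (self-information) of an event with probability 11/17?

Information content I(x) = -log₂(p(x))
I = -log₂(11/17) = -log₂(0.6471)
I = 0.6280 bits


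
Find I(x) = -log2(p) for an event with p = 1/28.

Information content I(x) = -log₂(p(x))
I = -log₂(1/28) = -log₂(0.0357)
I = 4.8074 bits


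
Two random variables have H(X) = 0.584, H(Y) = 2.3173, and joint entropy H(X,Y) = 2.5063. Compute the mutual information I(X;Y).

I(X;Y) = H(X) + H(Y) - H(X,Y)
I(X;Y) = 0.584 + 2.3173 - 2.5063 = 0.395 bits


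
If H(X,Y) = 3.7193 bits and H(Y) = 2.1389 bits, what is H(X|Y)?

Chain rule: H(X,Y) = H(X|Y) + H(Y)
H(X|Y) = H(X,Y) - H(Y) = 3.7193 - 2.1389 = 1.5804 bits


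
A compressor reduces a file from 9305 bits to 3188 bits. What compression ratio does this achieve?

Compression ratio = Original / Compressed
= 9305 / 3188 = 2.92:1


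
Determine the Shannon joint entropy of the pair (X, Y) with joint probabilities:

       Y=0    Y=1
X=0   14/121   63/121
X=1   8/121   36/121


H(X,Y) = -Σ p(x,y) log₂ p(x,y)
  p(0,0)=14/121: -0.1157 × log₂(0.1157) = 0.3600
  p(0,1)=63/121: -0.5207 × log₂(0.5207) = 0.4902
  p(1,0)=8/121: -0.0661 × log₂(0.0661) = 0.2591
  p(1,1)=36/121: -0.2975 × log₂(0.2975) = 0.5203
H(X,Y) = 1.6297 bits


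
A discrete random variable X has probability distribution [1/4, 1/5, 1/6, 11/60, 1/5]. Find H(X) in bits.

H(X) = -Σ p(x) log₂ p(x)
  -1/4 × log₂(1/4) = 0.5000
  -1/5 × log₂(1/5) = 0.4644
  -1/6 × log₂(1/6) = 0.4308
  -11/60 × log₂(11/60) = 0.4487
  -1/5 × log₂(1/5) = 0.4644
H(X) = 2.3083 bits


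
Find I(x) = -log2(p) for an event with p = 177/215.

Information content I(x) = -log₂(p(x))
I = -log₂(177/215) = -log₂(0.8233)
I = 0.2806 bits


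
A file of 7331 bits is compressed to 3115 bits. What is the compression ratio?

Compression ratio = Original / Compressed
= 7331 / 3115 = 2.35:1


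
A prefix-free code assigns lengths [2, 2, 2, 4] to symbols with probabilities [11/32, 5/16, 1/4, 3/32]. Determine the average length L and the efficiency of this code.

Average length L = Σ p_i × l_i = 2.1875 bits
Entropy H = 1.8741 bits
Efficiency η = H/L × 100% = 85.67%


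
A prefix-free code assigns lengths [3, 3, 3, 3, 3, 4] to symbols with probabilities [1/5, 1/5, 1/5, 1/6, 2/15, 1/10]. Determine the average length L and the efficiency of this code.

Average length L = Σ p_i × l_i = 3.1000 bits
Entropy H = 2.5438 bits
Efficiency η = H/L × 100% = 82.06%


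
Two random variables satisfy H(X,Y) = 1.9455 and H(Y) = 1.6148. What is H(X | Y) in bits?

Chain rule: H(X,Y) = H(X|Y) + H(Y)
H(X|Y) = H(X,Y) - H(Y) = 1.9455 - 1.6148 = 0.3307 bits


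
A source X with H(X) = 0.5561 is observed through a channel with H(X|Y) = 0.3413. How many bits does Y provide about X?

I(X;Y) = H(X) - H(X|Y)
I(X;Y) = 0.5561 - 0.3413 = 0.2148 bits


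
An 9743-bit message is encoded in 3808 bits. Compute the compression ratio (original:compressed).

Compression ratio = Original / Compressed
= 9743 / 3808 = 2.56:1


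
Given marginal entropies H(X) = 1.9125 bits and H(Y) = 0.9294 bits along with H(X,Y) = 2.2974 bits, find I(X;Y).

I(X;Y) = H(X) + H(Y) - H(X,Y)
I(X;Y) = 1.9125 + 0.9294 - 2.2974 = 0.5445 bits


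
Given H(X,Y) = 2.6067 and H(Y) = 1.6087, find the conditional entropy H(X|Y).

Chain rule: H(X,Y) = H(X|Y) + H(Y)
H(X|Y) = H(X,Y) - H(Y) = 2.6067 - 1.6087 = 0.998 bits


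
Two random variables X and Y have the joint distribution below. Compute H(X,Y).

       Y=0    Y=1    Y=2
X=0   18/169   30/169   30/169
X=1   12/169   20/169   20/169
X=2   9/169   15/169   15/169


H(X,Y) = -Σ p(x,y) log₂ p(x,y)
  p(0,0)=18/169: -0.1065 × log₂(0.1065) = 0.3441
  p(0,1)=30/169: -0.1775 × log₂(0.1775) = 0.4427
  p(0,2)=30/169: -0.1775 × log₂(0.1775) = 0.4427
  p(1,0)=12/169: -0.0710 × log₂(0.0710) = 0.2710
  p(1,1)=20/169: -0.1183 × log₂(0.1183) = 0.3644
  p(1,2)=20/169: -0.1183 × log₂(0.1183) = 0.3644
  p(2,0)=9/169: -0.0533 × log₂(0.0533) = 0.2253
  p(2,1)=15/169: -0.0888 × log₂(0.0888) = 0.3101
  p(2,2)=15/169: -0.0888 × log₂(0.0888) = 0.3101
H(X,Y) = 3.0748 bits


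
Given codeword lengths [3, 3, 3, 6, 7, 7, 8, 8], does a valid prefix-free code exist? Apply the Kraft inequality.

Kraft inequality: Σ 2^(-l_i) ≤ 1 for prefix-free code
Calculating: 2^(-3) + 2^(-3) + 2^(-3) + 2^(-6) + 2^(-7) + 2^(-7) + 2^(-8) + 2^(-8)
= 0.125 + 0.125 + 0.125 + 0.015625 + 0.0078125 + 0.0078125 + 0.00390625 + 0.00390625
= 0.4141
Since 0.4141 ≤ 1, prefix-free code exists


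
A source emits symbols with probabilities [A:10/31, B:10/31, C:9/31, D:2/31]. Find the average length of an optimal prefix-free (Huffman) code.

Huffman tree construction:
Combine smallest probabilities repeatedly
Resulting codes:
  A: 10 (length 2)
  B: 11 (length 2)
  C: 01 (length 2)
  D: 00 (length 2)
Average length = Σ p(s) × length(s) = 2.0000 bits


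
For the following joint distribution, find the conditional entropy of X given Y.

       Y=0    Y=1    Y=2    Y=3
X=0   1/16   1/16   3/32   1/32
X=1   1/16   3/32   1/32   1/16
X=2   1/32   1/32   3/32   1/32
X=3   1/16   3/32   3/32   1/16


H(X|Y) = Σ_y p(y) H(X|Y=y)
  p(Y=0) = 7/32, H(X|Y=0) = 1.9502
  p(Y=1) = 9/32, H(X|Y=1) = 1.8911
  p(Y=2) = 5/16, H(X|Y=2) = 1.8955
  p(Y=3) = 3/16, H(X|Y=3) = 1.9183
H(X|Y) = 0.2188×1.9502 + 0.2812×1.8911 + 0.3125×1.8955 + 0.1875×1.9183 = 1.9105 bits


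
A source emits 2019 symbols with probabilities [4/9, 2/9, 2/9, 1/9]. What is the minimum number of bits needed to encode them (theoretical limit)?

Entropy H = 1.8366 bits/symbol
Minimum bits = H × n = 1.8366 × 2019
= 3708.08 bits


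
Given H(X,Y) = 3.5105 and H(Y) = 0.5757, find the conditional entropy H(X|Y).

Chain rule: H(X,Y) = H(X|Y) + H(Y)
H(X|Y) = H(X,Y) - H(Y) = 3.5105 - 0.5757 = 2.9348 bits


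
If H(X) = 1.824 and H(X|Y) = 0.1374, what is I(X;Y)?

I(X;Y) = H(X) - H(X|Y)
I(X;Y) = 1.824 - 0.1374 = 1.6866 bits


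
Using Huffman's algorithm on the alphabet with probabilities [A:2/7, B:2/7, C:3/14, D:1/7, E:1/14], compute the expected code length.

Huffman tree construction:
Combine smallest probabilities repeatedly
Resulting codes:
  A: 10 (length 2)
  B: 11 (length 2)
  C: 00 (length 2)
  D: 011 (length 3)
  E: 010 (length 3)
Average length = Σ p(s) × length(s) = 2.2143 bits


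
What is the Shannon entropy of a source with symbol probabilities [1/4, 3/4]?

H(X) = -Σ p(x) log₂ p(x)
  -1/4 × log₂(1/4) = 0.5000
  -3/4 × log₂(3/4) = 0.3113
H(X) = 0.8113 bits


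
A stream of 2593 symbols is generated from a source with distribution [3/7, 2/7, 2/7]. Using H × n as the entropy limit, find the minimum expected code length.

Entropy H = 1.5567 bits/symbol
Minimum bits = H × n = 1.5567 × 2593
= 4036.41 bits


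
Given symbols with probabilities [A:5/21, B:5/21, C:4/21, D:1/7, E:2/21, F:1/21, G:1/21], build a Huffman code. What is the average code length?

Huffman tree construction:
Combine smallest probabilities repeatedly
Resulting codes:
  A: 01 (length 2)
  B: 10 (length 2)
  C: 111 (length 3)
  D: 110 (length 3)
  E: 000 (length 3)
  F: 0010 (length 4)
  G: 0011 (length 4)
Average length = Σ p(s) × length(s) = 2.6190 bits


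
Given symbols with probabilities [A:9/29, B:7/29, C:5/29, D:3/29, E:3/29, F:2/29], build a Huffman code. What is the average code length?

Huffman tree construction:
Combine smallest probabilities repeatedly
Resulting codes:
  A: 11 (length 2)
  B: 01 (length 2)
  C: 101 (length 3)
  D: 001 (length 3)
  E: 100 (length 3)
  F: 000 (length 3)
Average length = Σ p(s) × length(s) = 2.4483 bits


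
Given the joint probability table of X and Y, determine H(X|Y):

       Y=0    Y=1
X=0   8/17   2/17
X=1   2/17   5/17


H(X|Y) = Σ_y p(y) H(X|Y=y)
  p(Y=0) = 10/17, H(X|Y=0) = 0.7219
  p(Y=1) = 7/17, H(X|Y=1) = 0.8631
H(X|Y) = 0.5882×0.7219 + 0.4118×0.8631 = 0.7801 bits


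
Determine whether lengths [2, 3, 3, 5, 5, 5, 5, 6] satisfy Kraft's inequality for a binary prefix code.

Kraft inequality: Σ 2^(-l_i) ≤ 1 for prefix-free code
Calculating: 2^(-2) + 2^(-3) + 2^(-3) + 2^(-5) + 2^(-5) + 2^(-5) + 2^(-5) + 2^(-6)
= 0.25 + 0.125 + 0.125 + 0.03125 + 0.03125 + 0.03125 + 0.03125 + 0.015625
= 0.6406
Since 0.6406 ≤ 1, prefix-free code exists


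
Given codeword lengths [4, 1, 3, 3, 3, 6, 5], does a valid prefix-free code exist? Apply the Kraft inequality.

Kraft inequality: Σ 2^(-l_i) ≤ 1 for prefix-free code
Calculating: 2^(-4) + 2^(-1) + 2^(-3) + 2^(-3) + 2^(-3) + 2^(-6) + 2^(-5)
= 0.0625 + 0.5 + 0.125 + 0.125 + 0.125 + 0.015625 + 0.03125
= 0.9844
Since 0.9844 ≤ 1, prefix-free code exists


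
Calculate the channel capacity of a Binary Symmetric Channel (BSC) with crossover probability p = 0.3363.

For BSC with error probability p:
C = 1 - H(p) where H(p) is binary entropy
H(0.3363) = -0.3363 × log₂(0.3363) - 0.6637 × log₂(0.6637)
H(p) = 0.9212
C = 1 - 0.9212 = 0.0788 bits/use


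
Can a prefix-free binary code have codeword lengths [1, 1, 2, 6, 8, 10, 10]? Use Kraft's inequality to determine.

Kraft inequality: Σ 2^(-l_i) ≤ 1 for prefix-free code
Calculating: 2^(-1) + 2^(-1) + 2^(-2) + 2^(-6) + 2^(-8) + 2^(-10) + 2^(-10)
= 0.5 + 0.5 + 0.25 + 0.015625 + 0.00390625 + 0.0009765625 + 0.0009765625
= 1.2715
Since 1.2715 > 1, prefix-free code does not exist


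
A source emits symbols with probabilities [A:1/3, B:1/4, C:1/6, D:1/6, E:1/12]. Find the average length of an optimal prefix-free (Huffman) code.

Huffman tree construction:
Combine smallest probabilities repeatedly
Resulting codes:
  A: 11 (length 2)
  B: 01 (length 2)
  C: 101 (length 3)
  D: 00 (length 2)
  E: 100 (length 3)
Average length = Σ p(s) × length(s) = 2.2500 bits


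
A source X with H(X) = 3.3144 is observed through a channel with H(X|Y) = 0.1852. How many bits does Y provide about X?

I(X;Y) = H(X) - H(X|Y)
I(X;Y) = 3.3144 - 0.1852 = 3.1292 bits


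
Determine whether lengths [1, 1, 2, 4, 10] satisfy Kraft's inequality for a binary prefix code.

Kraft inequality: Σ 2^(-l_i) ≤ 1 for prefix-free code
Calculating: 2^(-1) + 2^(-1) + 2^(-2) + 2^(-4) + 2^(-10)
= 0.5 + 0.5 + 0.25 + 0.0625 + 0.0009765625
= 1.3135
Since 1.3135 > 1, prefix-free code does not exist


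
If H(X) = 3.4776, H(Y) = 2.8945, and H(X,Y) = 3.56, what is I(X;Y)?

I(X;Y) = H(X) + H(Y) - H(X,Y)
I(X;Y) = 3.4776 + 2.8945 - 3.56 = 2.8121 bits


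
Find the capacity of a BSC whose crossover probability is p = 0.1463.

For BSC with error probability p:
C = 1 - H(p) where H(p) is binary entropy
H(0.1463) = -0.1463 × log₂(0.1463) - 0.8537 × log₂(0.8537)
H(p) = 0.6005
C = 1 - 0.6005 = 0.3995 bits/use


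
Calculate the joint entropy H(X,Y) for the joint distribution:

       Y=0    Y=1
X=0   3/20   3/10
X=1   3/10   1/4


H(X,Y) = -Σ p(x,y) log₂ p(x,y)
  p(0,0)=3/20: -0.1500 × log₂(0.1500) = 0.4105
  p(0,1)=3/10: -0.3000 × log₂(0.3000) = 0.5211
  p(1,0)=3/10: -0.3000 × log₂(0.3000) = 0.5211
  p(1,1)=1/4: -0.2500 × log₂(0.2500) = 0.5000
H(X,Y) = 1.9527 bits


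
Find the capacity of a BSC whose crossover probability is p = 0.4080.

For BSC with error probability p:
C = 1 - H(p) where H(p) is binary entropy
H(0.4080) = -0.4080 × log₂(0.4080) - 0.5920 × log₂(0.5920)
H(p) = 0.9754
C = 1 - 0.9754 = 0.0246 bits/use


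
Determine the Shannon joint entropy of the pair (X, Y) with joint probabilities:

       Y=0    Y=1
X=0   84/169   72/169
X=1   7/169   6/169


H(X,Y) = -Σ p(x,y) log₂ p(x,y)
  p(0,0)=84/169: -0.4970 × log₂(0.4970) = 0.5013
  p(0,1)=72/169: -0.4260 × log₂(0.4260) = 0.5244
  p(1,0)=7/169: -0.0414 × log₂(0.0414) = 0.1903
  p(1,1)=6/169: -0.0355 × log₂(0.0355) = 0.1710
H(X,Y) = 1.3870 bits


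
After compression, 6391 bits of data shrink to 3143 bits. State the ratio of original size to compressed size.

Compression ratio = Original / Compressed
= 6391 / 3143 = 2.03:1


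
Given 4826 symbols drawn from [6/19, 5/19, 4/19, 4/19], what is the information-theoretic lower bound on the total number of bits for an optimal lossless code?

Entropy H = 1.9785 bits/symbol
Minimum bits = H × n = 1.9785 × 4826
= 9548.17 bits


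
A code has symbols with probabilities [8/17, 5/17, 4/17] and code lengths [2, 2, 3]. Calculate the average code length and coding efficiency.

Average length L = Σ p_i × l_i = 2.2353 bits
Entropy H = 1.5222 bits
Efficiency η = H/L × 100% = 68.10%


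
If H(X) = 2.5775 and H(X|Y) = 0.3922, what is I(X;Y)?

I(X;Y) = H(X) - H(X|Y)
I(X;Y) = 2.5775 - 0.3922 = 2.1853 bits


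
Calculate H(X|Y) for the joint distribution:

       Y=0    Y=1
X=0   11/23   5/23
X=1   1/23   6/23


H(X|Y) = Σ_y p(y) H(X|Y=y)
  p(Y=0) = 12/23, H(X|Y=0) = 0.4138
  p(Y=1) = 11/23, H(X|Y=1) = 0.9940
H(X|Y) = 0.5217×0.4138 + 0.4783×0.9940 = 0.6913 bits


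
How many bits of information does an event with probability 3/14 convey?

Information content I(x) = -log₂(p(x))
I = -log₂(3/14) = -log₂(0.2143)
I = 2.2224 bits


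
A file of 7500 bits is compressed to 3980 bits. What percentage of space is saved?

Space savings = (1 - Compressed/Original) × 100%
= (1 - 3980/7500) × 100%
= 46.93%


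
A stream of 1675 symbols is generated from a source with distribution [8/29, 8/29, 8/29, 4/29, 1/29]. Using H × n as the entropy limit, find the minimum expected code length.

Entropy H = 2.0994 bits/symbol
Minimum bits = H × n = 2.0994 × 1675
= 3516.43 bits


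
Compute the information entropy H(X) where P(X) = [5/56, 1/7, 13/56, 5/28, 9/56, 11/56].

H(X) = -Σ p(x) log₂ p(x)
  -5/56 × log₂(5/56) = 0.3112
  -1/7 × log₂(1/7) = 0.4011
  -13/56 × log₂(13/56) = 0.4891
  -5/28 × log₂(5/28) = 0.4438
  -9/56 × log₂(9/56) = 0.4239
  -11/56 × log₂(11/56) = 0.4612
H(X) = 2.5303 bits


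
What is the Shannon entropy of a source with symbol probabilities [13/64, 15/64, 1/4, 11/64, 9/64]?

H(X) = -Σ p(x) log₂ p(x)
  -13/64 × log₂(13/64) = 0.4671
  -15/64 × log₂(15/64) = 0.4906
  -1/4 × log₂(1/4) = 0.5000
  -11/64 × log₂(11/64) = 0.4367
  -9/64 × log₂(9/64) = 0.3980
H(X) = 2.2923 bits


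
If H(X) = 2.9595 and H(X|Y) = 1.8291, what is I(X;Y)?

I(X;Y) = H(X) - H(X|Y)
I(X;Y) = 2.9595 - 1.8291 = 1.1304 bits


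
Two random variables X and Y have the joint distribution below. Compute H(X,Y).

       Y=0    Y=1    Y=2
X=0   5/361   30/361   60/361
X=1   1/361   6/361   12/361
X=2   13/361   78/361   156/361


H(X,Y) = -Σ p(x,y) log₂ p(x,y)
  p(0,0)=5/361: -0.0139 × log₂(0.0139) = 0.0855
  p(0,1)=30/361: -0.0831 × log₂(0.0831) = 0.2983
  p(0,2)=60/361: -0.1662 × log₂(0.1662) = 0.4303
  p(1,0)=1/361: -0.0028 × log₂(0.0028) = 0.0235
  p(1,1)=6/361: -0.0166 × log₂(0.0166) = 0.0982
  p(1,2)=12/361: -0.0332 × log₂(0.0332) = 0.1632
  p(2,0)=13/361: -0.0360 × log₂(0.0360) = 0.1727
  p(2,1)=78/361: -0.2161 × log₂(0.2161) = 0.4776
  p(2,2)=156/361: -0.4321 × log₂(0.4321) = 0.5231
H(X,Y) = 2.2725 bits


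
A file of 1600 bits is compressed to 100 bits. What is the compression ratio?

Compression ratio = Original / Compressed
= 1600 / 100 = 16.00:1


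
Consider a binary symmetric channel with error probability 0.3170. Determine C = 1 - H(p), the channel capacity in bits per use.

For BSC with error probability p:
C = 1 - H(p) where H(p) is binary entropy
H(0.3170) = -0.3170 × log₂(0.3170) - 0.6830 × log₂(0.6830)
H(p) = 0.9011
C = 1 - 0.9011 = 0.0989 bits/use


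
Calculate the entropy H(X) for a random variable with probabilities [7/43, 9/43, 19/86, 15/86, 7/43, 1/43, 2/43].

H(X) = -Σ p(x) log₂ p(x)
  -7/43 × log₂(7/43) = 0.4263
  -9/43 × log₂(9/43) = 0.4723
  -19/86 × log₂(19/86) = 0.4813
  -15/86 × log₂(15/86) = 0.4394
  -7/43 × log₂(7/43) = 0.4263
  -1/43 × log₂(1/43) = 0.1262
  -2/43 × log₂(2/43) = 0.2059
H(X) = 2.5777 bits


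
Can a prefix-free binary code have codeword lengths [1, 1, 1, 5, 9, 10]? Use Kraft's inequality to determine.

Kraft inequality: Σ 2^(-l_i) ≤ 1 for prefix-free code
Calculating: 2^(-1) + 2^(-1) + 2^(-1) + 2^(-5) + 2^(-9) + 2^(-10)
= 0.5 + 0.5 + 0.5 + 0.03125 + 0.001953125 + 0.0009765625
= 1.5342
Since 1.5342 > 1, prefix-free code does not exist


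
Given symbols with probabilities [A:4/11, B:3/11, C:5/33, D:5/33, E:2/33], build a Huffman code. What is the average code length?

Huffman tree construction:
Combine smallest probabilities repeatedly
Resulting codes:
  A: 11 (length 2)
  B: 10 (length 2)
  C: 011 (length 3)
  D: 00 (length 2)
  E: 010 (length 3)
Average length = Σ p(s) × length(s) = 2.2121 bits


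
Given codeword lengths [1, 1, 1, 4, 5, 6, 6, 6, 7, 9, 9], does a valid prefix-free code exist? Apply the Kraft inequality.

Kraft inequality: Σ 2^(-l_i) ≤ 1 for prefix-free code
Calculating: 2^(-1) + 2^(-1) + 2^(-1) + 2^(-4) + 2^(-5) + 2^(-6) + 2^(-6) + 2^(-6) + 2^(-7) + 2^(-9) + 2^(-9)
= 0.5 + 0.5 + 0.5 + 0.0625 + 0.03125 + 0.015625 + 0.015625 + 0.015625 + 0.0078125 + 0.001953125 + 0.001953125
= 1.6523
Since 1.6523 > 1, prefix-free code does not exist


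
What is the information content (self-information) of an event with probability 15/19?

Information content I(x) = -log₂(p(x))
I = -log₂(15/19) = -log₂(0.7895)
I = 0.3410 bits


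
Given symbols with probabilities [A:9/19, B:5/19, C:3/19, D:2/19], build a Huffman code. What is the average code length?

Huffman tree construction:
Combine smallest probabilities repeatedly
Resulting codes:
  A: 0 (length 1)
  B: 10 (length 2)
  C: 111 (length 3)
  D: 110 (length 3)
Average length = Σ p(s) × length(s) = 1.7895 bits


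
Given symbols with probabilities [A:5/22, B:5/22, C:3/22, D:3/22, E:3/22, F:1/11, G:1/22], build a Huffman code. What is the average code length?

Huffman tree construction:
Combine smallest probabilities repeatedly
Resulting codes:
  A: 00 (length 2)
  B: 01 (length 2)
  C: 100 (length 3)
  D: 101 (length 3)
  E: 110 (length 3)
  F: 1111 (length 4)
  G: 1110 (length 4)
Average length = Σ p(s) × length(s) = 2.6818 bits


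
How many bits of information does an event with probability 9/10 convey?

Information content I(x) = -log₂(p(x))
I = -log₂(9/10) = -log₂(0.9000)
I = 0.1520 bits


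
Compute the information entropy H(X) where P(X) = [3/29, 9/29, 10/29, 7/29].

H(X) = -Σ p(x) log₂ p(x)
  -3/29 × log₂(3/29) = 0.3386
  -9/29 × log₂(9/29) = 0.5239
  -10/29 × log₂(10/29) = 0.5297
  -7/29 × log₂(7/29) = 0.4950
H(X) = 1.8871 bits


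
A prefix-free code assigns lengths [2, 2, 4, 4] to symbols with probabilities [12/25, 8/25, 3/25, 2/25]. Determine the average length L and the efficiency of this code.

Average length L = Σ p_i × l_i = 2.4000 bits
Entropy H = 1.6929 bits
Efficiency η = H/L × 100% = 70.54%


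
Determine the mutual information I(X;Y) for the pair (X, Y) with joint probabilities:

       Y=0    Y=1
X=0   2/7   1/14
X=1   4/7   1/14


H(X) = 0.9403, H(Y) = 0.5917, H(X,Y) = 1.5216
I(X;Y) = H(X) + H(Y) - H(X,Y) = 0.0103 bits


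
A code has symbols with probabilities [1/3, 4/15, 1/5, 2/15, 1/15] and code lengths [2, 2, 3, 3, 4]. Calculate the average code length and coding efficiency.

Average length L = Σ p_i × l_i = 2.4667 bits
Entropy H = 2.1493 bits
Efficiency η = H/L × 100% = 87.13%


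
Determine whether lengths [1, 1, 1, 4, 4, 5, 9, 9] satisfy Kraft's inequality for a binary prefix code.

Kraft inequality: Σ 2^(-l_i) ≤ 1 for prefix-free code
Calculating: 2^(-1) + 2^(-1) + 2^(-1) + 2^(-4) + 2^(-4) + 2^(-5) + 2^(-9) + 2^(-9)
= 0.5 + 0.5 + 0.5 + 0.0625 + 0.0625 + 0.03125 + 0.001953125 + 0.001953125
= 1.6602
Since 1.6602 > 1, prefix-free code does not exist


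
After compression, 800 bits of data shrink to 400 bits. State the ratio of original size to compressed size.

Compression ratio = Original / Compressed
= 800 / 400 = 2.00:1


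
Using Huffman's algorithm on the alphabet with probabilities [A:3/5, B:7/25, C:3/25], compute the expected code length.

Huffman tree construction:
Combine smallest probabilities repeatedly
Resulting codes:
  A: 1 (length 1)
  B: 01 (length 2)
  C: 00 (length 2)
Average length = Σ p(s) × length(s) = 1.4000 bits


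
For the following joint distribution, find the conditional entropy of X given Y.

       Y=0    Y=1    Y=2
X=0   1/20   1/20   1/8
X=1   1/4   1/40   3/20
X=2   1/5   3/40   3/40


H(X|Y) = Σ_y p(y) H(X|Y=y)
  p(Y=0) = 1/2, H(X|Y=0) = 1.3610
  p(Y=1) = 3/20, H(X|Y=1) = 1.4591
  p(Y=2) = 7/20, H(X|Y=2) = 1.5306
H(X|Y) = 0.5000×1.3610 + 0.1500×1.4591 + 0.3500×1.5306 = 1.4351 bits


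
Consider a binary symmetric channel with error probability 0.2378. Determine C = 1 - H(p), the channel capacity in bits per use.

For BSC with error probability p:
C = 1 - H(p) where H(p) is binary entropy
H(0.2378) = -0.2378 × log₂(0.2378) - 0.7622 × log₂(0.7622)
H(p) = 0.7914
C = 1 - 0.7914 = 0.2086 bits/use


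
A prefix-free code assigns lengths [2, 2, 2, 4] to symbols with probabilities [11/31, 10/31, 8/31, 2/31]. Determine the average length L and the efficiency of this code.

Average length L = Σ p_i × l_i = 2.1290 bits
Entropy H = 1.8164 bits
Efficiency η = H/L × 100% = 85.31%


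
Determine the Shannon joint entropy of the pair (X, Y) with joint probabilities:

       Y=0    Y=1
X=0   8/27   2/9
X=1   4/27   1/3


H(X,Y) = -Σ p(x,y) log₂ p(x,y)
  p(0,0)=8/27: -0.2963 × log₂(0.2963) = 0.5200
  p(0,1)=2/9: -0.2222 × log₂(0.2222) = 0.4822
  p(1,0)=4/27: -0.1481 × log₂(0.1481) = 0.4081
  p(1,1)=1/3: -0.3333 × log₂(0.3333) = 0.5283
H(X,Y) = 1.9386 bits


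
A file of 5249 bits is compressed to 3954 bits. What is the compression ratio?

Compression ratio = Original / Compressed
= 5249 / 3954 = 1.33:1


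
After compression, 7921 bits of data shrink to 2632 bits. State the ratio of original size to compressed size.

Compression ratio = Original / Compressed
= 7921 / 2632 = 3.01:1


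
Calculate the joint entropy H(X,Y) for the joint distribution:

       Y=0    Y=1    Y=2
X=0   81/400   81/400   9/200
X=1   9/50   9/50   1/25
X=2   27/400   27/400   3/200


H(X,Y) = -Σ p(x,y) log₂ p(x,y)
  p(0,0)=81/400: -0.2025 × log₂(0.2025) = 0.4666
  p(0,1)=81/400: -0.2025 × log₂(0.2025) = 0.4666
  p(0,2)=9/200: -0.0450 × log₂(0.0450) = 0.2013
  p(1,0)=9/50: -0.1800 × log₂(0.1800) = 0.4453
  p(1,1)=9/50: -0.1800 × log₂(0.1800) = 0.4453
  p(1,2)=1/25: -0.0400 × log₂(0.0400) = 0.1858
  p(2,0)=27/400: -0.0675 × log₂(0.0675) = 0.2625
  p(2,1)=27/400: -0.0675 × log₂(0.0675) = 0.2625
  p(2,2)=3/200: -0.0150 × log₂(0.0150) = 0.0909
H(X,Y) = 2.8267 bits


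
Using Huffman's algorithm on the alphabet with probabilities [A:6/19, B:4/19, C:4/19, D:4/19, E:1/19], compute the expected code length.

Huffman tree construction:
Combine smallest probabilities repeatedly
Resulting codes:
  A: 11 (length 2)
  B: 101 (length 3)
  C: 00 (length 2)
  D: 01 (length 2)
  E: 100 (length 3)
Average length = Σ p(s) × length(s) = 2.2632 bits


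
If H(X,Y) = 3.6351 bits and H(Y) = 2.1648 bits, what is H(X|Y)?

Chain rule: H(X,Y) = H(X|Y) + H(Y)
H(X|Y) = H(X,Y) - H(Y) = 3.6351 - 2.1648 = 1.4703 bits


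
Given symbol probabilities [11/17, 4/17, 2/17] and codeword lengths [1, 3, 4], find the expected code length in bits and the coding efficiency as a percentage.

Average length L = Σ p_i × l_i = 1.8235 bits
Entropy H = 1.2608 bits
Efficiency η = H/L × 100% = 69.14%


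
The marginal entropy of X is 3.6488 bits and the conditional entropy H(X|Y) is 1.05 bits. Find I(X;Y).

I(X;Y) = H(X) - H(X|Y)
I(X;Y) = 3.6488 - 1.05 = 2.5988 bits


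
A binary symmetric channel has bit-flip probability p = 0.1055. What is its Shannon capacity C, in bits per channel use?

For BSC with error probability p:
C = 1 - H(p) where H(p) is binary entropy
H(0.1055) = -0.1055 × log₂(0.1055) - 0.8945 × log₂(0.8945)
H(p) = 0.4862
C = 1 - 0.4862 = 0.5138 bits/use


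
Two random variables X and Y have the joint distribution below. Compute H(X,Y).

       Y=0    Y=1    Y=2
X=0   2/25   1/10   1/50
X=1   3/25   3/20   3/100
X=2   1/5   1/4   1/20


H(X,Y) = -Σ p(x,y) log₂ p(x,y)
  p(0,0)=2/25: -0.0800 × log₂(0.0800) = 0.2915
  p(0,1)=1/10: -0.1000 × log₂(0.1000) = 0.3322
  p(0,2)=1/50: -0.0200 × log₂(0.0200) = 0.1129
  p(1,0)=3/25: -0.1200 × log₂(0.1200) = 0.3671
  p(1,1)=3/20: -0.1500 × log₂(0.1500) = 0.4105
  p(1,2)=3/100: -0.0300 × log₂(0.0300) = 0.1518
  p(2,0)=1/5: -0.2000 × log₂(0.2000) = 0.4644
  p(2,1)=1/4: -0.2500 × log₂(0.2500) = 0.5000
  p(2,2)=1/20: -0.0500 × log₂(0.0500) = 0.2161
H(X,Y) = 2.8464 bits


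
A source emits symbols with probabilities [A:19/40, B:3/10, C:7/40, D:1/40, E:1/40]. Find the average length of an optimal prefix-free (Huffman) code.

Huffman tree construction:
Combine smallest probabilities repeatedly
Resulting codes:
  A: 0 (length 1)
  B: 11 (length 2)
  C: 101 (length 3)
  D: 1000 (length 4)
  E: 1001 (length 4)
Average length = Σ p(s) × length(s) = 1.8000 bits


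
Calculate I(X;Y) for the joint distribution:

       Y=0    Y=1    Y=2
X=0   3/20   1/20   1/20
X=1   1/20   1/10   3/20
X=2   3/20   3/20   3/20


H(X) = 1.5395, H(Y) = 1.5813, H(X,Y) = 3.0332
I(X;Y) = H(X) + H(Y) - H(X,Y) = 0.0876 bits


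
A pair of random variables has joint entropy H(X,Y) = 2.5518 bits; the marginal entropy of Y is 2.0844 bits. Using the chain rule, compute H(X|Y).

Chain rule: H(X,Y) = H(X|Y) + H(Y)
H(X|Y) = H(X,Y) - H(Y) = 2.5518 - 2.0844 = 0.4674 bits


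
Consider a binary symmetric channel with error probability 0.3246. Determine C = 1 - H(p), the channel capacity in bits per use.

For BSC with error probability p:
C = 1 - H(p) where H(p) is binary entropy
H(0.3246) = -0.3246 × log₂(0.3246) - 0.6754 × log₂(0.6754)
H(p) = 0.9093
C = 1 - 0.9093 = 0.0907 bits/use


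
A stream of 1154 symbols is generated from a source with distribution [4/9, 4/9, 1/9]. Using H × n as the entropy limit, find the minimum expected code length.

Entropy H = 1.3921 bits/symbol
Minimum bits = H × n = 1.3921 × 1154
= 1606.54 bits


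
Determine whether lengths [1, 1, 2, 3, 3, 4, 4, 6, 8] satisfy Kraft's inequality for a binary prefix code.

Kraft inequality: Σ 2^(-l_i) ≤ 1 for prefix-free code
Calculating: 2^(-1) + 2^(-1) + 2^(-2) + 2^(-3) + 2^(-3) + 2^(-4) + 2^(-4) + 2^(-6) + 2^(-8)
= 0.5 + 0.5 + 0.25 + 0.125 + 0.125 + 0.0625 + 0.0625 + 0.015625 + 0.00390625
= 1.6445
Since 1.6445 > 1, prefix-free code does not exist


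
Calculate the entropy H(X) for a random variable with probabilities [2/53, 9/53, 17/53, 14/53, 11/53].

H(X) = -Σ p(x) log₂ p(x)
  -2/53 × log₂(2/53) = 0.1784
  -9/53 × log₂(9/53) = 0.4344
  -17/53 × log₂(17/53) = 0.5262
  -14/53 × log₂(14/53) = 0.5073
  -11/53 × log₂(11/53) = 0.4708
H(X) = 2.1171 bits


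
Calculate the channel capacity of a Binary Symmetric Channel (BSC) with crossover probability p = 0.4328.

For BSC with error probability p:
C = 1 - H(p) where H(p) is binary entropy
H(0.4328) = -0.4328 × log₂(0.4328) - 0.5672 × log₂(0.5672)
H(p) = 0.9869
C = 1 - 0.9869 = 0.0131 bits/use


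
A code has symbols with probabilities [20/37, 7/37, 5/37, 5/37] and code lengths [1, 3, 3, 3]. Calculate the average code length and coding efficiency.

Average length L = Σ p_i × l_i = 1.9189 bits
Entropy H = 1.7146 bits
Efficiency η = H/L × 100% = 89.35%


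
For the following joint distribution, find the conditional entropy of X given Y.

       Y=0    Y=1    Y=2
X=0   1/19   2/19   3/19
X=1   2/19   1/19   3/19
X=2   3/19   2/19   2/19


H(X|Y) = Σ_y p(y) H(X|Y=y)
  p(Y=0) = 6/19, H(X|Y=0) = 1.4591
  p(Y=1) = 5/19, H(X|Y=1) = 1.5219
  p(Y=2) = 8/19, H(X|Y=2) = 1.5613
H(X|Y) = 0.3158×1.4591 + 0.2632×1.5219 + 0.4211×1.5613 = 1.5187 bits


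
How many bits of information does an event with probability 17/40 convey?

Information content I(x) = -log₂(p(x))
I = -log₂(17/40) = -log₂(0.4250)
I = 1.2345 bits


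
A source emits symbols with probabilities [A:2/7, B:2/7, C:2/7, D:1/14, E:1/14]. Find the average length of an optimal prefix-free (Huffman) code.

Huffman tree construction:
Combine smallest probabilities repeatedly
Resulting codes:
  A: 01 (length 2)
  B: 10 (length 2)
  C: 11 (length 2)
  D: 000 (length 3)
  E: 001 (length 3)
Average length = Σ p(s) × length(s) = 2.1429 bits


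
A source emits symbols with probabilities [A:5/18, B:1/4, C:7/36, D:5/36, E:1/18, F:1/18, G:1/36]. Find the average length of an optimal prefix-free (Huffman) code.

Huffman tree construction:
Combine smallest probabilities repeatedly
Resulting codes:
  A: 10 (length 2)
  B: 01 (length 2)
  C: 00 (length 2)
  D: 110 (length 3)
  E: 11111 (length 5)
  F: 1110 (length 4)
  G: 11110 (length 5)
Average length = Σ p(s) × length(s) = 2.5000 bits
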